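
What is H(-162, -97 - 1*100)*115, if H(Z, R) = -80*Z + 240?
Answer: 1518000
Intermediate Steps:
H(Z, R) = 240 - 80*Z
H(-162, -97 - 1*100)*115 = (240 - 80*(-162))*115 = (240 + 12960)*115 = 13200*115 = 1518000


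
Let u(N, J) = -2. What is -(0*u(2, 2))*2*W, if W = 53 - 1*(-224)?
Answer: 0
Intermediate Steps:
W = 277 (W = 53 + 224 = 277)
-(0*u(2, 2))*2*W = -(0*(-2))*2*277 = -0*2*277 = -0*277 = -1*0 = 0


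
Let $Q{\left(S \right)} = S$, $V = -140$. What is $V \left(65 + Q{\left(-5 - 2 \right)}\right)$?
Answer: $-8120$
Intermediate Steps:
$V \left(65 + Q{\left(-5 - 2 \right)}\right) = - 140 \left(65 - 7\right) = \left(-140\right) 58 = -8120$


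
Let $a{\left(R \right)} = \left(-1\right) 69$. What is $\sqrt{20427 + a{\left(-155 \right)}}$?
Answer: $3 \sqrt{2262} \approx 142.68$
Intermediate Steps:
$a{\left(R \right)} = -69$
$\sqrt{20427 + a{\left(-155 \right)}} = \sqrt{20427 - 69} = \sqrt{20358} = 3 \sqrt{2262}$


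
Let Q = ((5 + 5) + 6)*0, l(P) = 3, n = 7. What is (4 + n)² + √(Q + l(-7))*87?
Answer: 121 + 87*√3 ≈ 271.69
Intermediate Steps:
Q = 0 (Q = (10 + 6)*0 = 16*0 = 0)
(4 + n)² + √(Q + l(-7))*87 = (4 + 7)² + √(0 + 3)*87 = 11² + √3*87 = 121 + 87*√3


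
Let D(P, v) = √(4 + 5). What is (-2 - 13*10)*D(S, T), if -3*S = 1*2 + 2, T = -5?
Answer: -396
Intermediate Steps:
S = -4/3 (S = -(1*2 + 2)/3 = -(2 + 2)/3 = -⅓*4 = -4/3 ≈ -1.3333)
D(P, v) = 3 (D(P, v) = √9 = 3)
(-2 - 13*10)*D(S, T) = (-2 - 13*10)*3 = (-2 - 130)*3 = -132*3 = -396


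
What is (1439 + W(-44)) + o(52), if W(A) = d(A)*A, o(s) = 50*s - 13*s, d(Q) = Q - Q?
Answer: 3363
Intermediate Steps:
d(Q) = 0
o(s) = 37*s
W(A) = 0 (W(A) = 0*A = 0)
(1439 + W(-44)) + o(52) = (1439 + 0) + 37*52 = 1439 + 1924 = 3363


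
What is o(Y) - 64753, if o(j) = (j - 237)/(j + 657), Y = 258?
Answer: -19749658/305 ≈ -64753.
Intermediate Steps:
o(j) = (-237 + j)/(657 + j)
o(Y) - 64753 = (-237 + 258)/(657 + 258) - 64753 = 21/915 - 64753 = (1/915)*21 - 64753 = 7/305 - 64753 = -19749658/305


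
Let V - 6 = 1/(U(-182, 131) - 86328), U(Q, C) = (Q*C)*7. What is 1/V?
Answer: 253222/1519331 ≈ 0.16667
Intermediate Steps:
U(Q, C) = 7*C*Q (U(Q, C) = (C*Q)*7 = 7*C*Q)
V = 1519331/253222 (V = 6 + 1/(7*131*(-182) - 86328) = 6 + 1/(-166894 - 86328) = 6 + 1/(-253222) = 6 - 1/253222 = 1519331/253222 ≈ 6.0000)
1/V = 1/(1519331/253222) = 253222/1519331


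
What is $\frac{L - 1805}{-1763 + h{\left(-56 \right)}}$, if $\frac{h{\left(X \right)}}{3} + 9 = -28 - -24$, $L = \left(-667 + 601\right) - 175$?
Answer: $\frac{1023}{901} \approx 1.1354$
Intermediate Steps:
$L = -241$ ($L = -66 - 175 = -241$)
$h{\left(X \right)} = -39$ ($h{\left(X \right)} = -27 + 3 \left(-28 - -24\right) = -27 + 3 \left(-28 + 24\right) = -27 + 3 \left(-4\right) = -27 - 12 = -39$)
$\frac{L - 1805}{-1763 + h{\left(-56 \right)}} = \frac{-241 - 1805}{-1763 - 39} = - \frac{2046}{-1802} = \left(-2046\right) \left(- \frac{1}{1802}\right) = \frac{1023}{901}$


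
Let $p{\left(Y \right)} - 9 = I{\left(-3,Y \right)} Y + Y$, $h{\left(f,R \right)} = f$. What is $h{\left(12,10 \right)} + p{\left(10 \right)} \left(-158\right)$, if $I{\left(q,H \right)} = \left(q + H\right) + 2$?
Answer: $-17210$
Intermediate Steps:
$I{\left(q,H \right)} = 2 + H + q$ ($I{\left(q,H \right)} = \left(H + q\right) + 2 = 2 + H + q$)
$p{\left(Y \right)} = 9 + Y + Y \left(-1 + Y\right)$ ($p{\left(Y \right)} = 9 + \left(\left(2 + Y - 3\right) Y + Y\right) = 9 + \left(\left(-1 + Y\right) Y + Y\right) = 9 + \left(Y \left(-1 + Y\right) + Y\right) = 9 + \left(Y + Y \left(-1 + Y\right)\right) = 9 + Y + Y \left(-1 + Y\right)$)
$h{\left(12,10 \right)} + p{\left(10 \right)} \left(-158\right) = 12 + \left(9 + 10^{2}\right) \left(-158\right) = 12 + \left(9 + 100\right) \left(-158\right) = 12 + 109 \left(-158\right) = 12 - 17222 = -17210$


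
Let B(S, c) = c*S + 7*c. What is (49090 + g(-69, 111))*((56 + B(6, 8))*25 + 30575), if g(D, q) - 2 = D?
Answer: 1694970225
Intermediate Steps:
B(S, c) = 7*c + S*c (B(S, c) = S*c + 7*c = 7*c + S*c)
g(D, q) = 2 + D
(49090 + g(-69, 111))*((56 + B(6, 8))*25 + 30575) = (49090 + (2 - 69))*((56 + 8*(7 + 6))*25 + 30575) = (49090 - 67)*((56 + 8*13)*25 + 30575) = 49023*((56 + 104)*25 + 30575) = 49023*(160*25 + 30575) = 49023*(4000 + 30575) = 49023*34575 = 1694970225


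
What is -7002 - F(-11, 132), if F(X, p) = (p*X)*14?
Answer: 13326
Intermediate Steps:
F(X, p) = 14*X*p (F(X, p) = (X*p)*14 = 14*X*p)
-7002 - F(-11, 132) = -7002 - 14*(-11)*132 = -7002 - 1*(-20328) = -7002 + 20328 = 13326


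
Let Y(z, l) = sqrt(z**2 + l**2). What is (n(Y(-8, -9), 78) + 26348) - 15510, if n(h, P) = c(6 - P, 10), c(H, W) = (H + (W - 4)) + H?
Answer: 10700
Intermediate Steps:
Y(z, l) = sqrt(l**2 + z**2)
c(H, W) = -4 + W + 2*H (c(H, W) = (H + (-4 + W)) + H = (-4 + H + W) + H = -4 + W + 2*H)
n(h, P) = 18 - 2*P (n(h, P) = -4 + 10 + 2*(6 - P) = -4 + 10 + (12 - 2*P) = 18 - 2*P)
(n(Y(-8, -9), 78) + 26348) - 15510 = ((18 - 2*78) + 26348) - 15510 = ((18 - 156) + 26348) - 15510 = (-138 + 26348) - 15510 = 26210 - 15510 = 10700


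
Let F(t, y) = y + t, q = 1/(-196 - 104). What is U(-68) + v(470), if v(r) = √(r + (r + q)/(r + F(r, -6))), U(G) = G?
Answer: -68 + √369401667198/28020 ≈ -46.309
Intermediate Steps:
q = -1/300 (q = 1/(-300) = -1/300 ≈ -0.0033333)
F(t, y) = t + y
v(r) = √(r + (-1/300 + r)/(-6 + 2*r)) (v(r) = √(r + (r - 1/300)/(r + (r - 6))) = √(r + (-1/300 + r)/(r + (-6 + r))) = √(r + (-1/300 + r)/(-6 + 2*r)))
U(-68) + v(470) = -68 + √6*√((-1 - 1500*470 + 600*470²)/(-3 + 470))/60 = -68 + √6*√((-1 - 705000 + 600*220900)/467)/60 = -68 + √6*√((-1 - 705000 + 132540000)/467)/60 = -68 + √6*√((1/467)*131834999)/60 = -68 + √6*√(131834999/467)/60 = -68 + √6*(√61566944533/467)/60 = -68 + √369401667198/28020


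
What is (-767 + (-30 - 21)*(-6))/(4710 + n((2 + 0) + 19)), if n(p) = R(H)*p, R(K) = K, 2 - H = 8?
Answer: -461/4584 ≈ -0.10057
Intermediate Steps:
H = -6 (H = 2 - 1*8 = 2 - 8 = -6)
n(p) = -6*p
(-767 + (-30 - 21)*(-6))/(4710 + n((2 + 0) + 19)) = (-767 + (-30 - 21)*(-6))/(4710 - 6*((2 + 0) + 19)) = (-767 - 51*(-6))/(4710 - 6*(2 + 19)) = (-767 + 306)/(4710 - 6*21) = -461/(4710 - 126) = -461/4584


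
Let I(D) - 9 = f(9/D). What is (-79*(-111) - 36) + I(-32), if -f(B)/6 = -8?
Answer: 8790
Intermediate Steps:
f(B) = 48 (f(B) = -6*(-8) = 48)
I(D) = 57 (I(D) = 9 + 48 = 57)
(-79*(-111) - 36) + I(-32) = (-79*(-111) - 36) + 57 = (8769 - 36) + 57 = 8733 + 57 = 8790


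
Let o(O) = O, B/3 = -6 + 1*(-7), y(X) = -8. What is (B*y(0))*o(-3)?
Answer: -936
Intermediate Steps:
B = -39 (B = 3*(-6 + 1*(-7)) = 3*(-6 - 7) = 3*(-13) = -39)
(B*y(0))*o(-3) = -39*(-8)*(-3) = 312*(-3) = -936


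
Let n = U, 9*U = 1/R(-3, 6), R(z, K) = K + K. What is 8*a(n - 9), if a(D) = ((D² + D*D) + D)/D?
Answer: -3668/27 ≈ -135.85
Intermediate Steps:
R(z, K) = 2*K
U = 1/108 (U = 1/(9*((2*6))) = (⅑)/12 = (⅑)*(1/12) = 1/108 ≈ 0.0092593)
n = 1/108 ≈ 0.0092593
a(D) = (D + 2*D²)/D (a(D) = ((D² + D²) + D)/D = (2*D² + D)/D = (D + 2*D²)/D)
8*a(n - 9) = 8*(1 + 2*(1/108 - 9)) = 8*(1 + 2*(-971/108)) = 8*(1 - 971/54) = 8*(-917/54) = -3668/27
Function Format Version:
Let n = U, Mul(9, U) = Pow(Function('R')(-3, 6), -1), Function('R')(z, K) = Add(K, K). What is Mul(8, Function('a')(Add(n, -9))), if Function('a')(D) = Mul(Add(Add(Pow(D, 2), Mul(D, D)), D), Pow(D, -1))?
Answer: Rational(-3668, 27) ≈ -135.85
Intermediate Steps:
Function('R')(z, K) = Mul(2, K)
U = Rational(1, 108) (U = Mul(Rational(1, 9), Pow(Mul(2, 6), -1)) = Mul(Rational(1, 9), Pow(12, -1)) = Mul(Rational(1, 9), Rational(1, 12)) = Rational(1, 108) ≈ 0.0092593)
n = Rational(1, 108) ≈ 0.0092593
Function('a')(D) = Mul(Pow(D, -1), Add(D, Mul(2, Pow(D, 2)))) (Function('a')(D) = Mul(Add(Add(Pow(D, 2), Pow(D, 2)), D), Pow(D, -1)) = Mul(Add(Mul(2, Pow(D, 2)), D), Pow(D, -1)) = Mul(Add(D, Mul(2, Pow(D, 2))), Pow(D, -1)) = Mul(Pow(D, -1), Add(D, Mul(2, Pow(D, 2)))))
Mul(8, Function('a')(Add(n, -9))) = Mul(8, Add(1, Mul(2, Add(Rational(1, 108), -9)))) = Mul(8, Add(1, Mul(2, Rational(-971, 108)))) = Mul(8, Add(1, Rational(-971, 54))) = Mul(8, Rational(-917, 54)) = Rational(-3668, 27)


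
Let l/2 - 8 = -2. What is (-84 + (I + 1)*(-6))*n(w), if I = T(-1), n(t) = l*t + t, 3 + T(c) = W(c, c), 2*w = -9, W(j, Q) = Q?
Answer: 3861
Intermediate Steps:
w = -9/2 (w = (1/2)*(-9) = -9/2 ≈ -4.5000)
l = 12 (l = 16 + 2*(-2) = 16 - 4 = 12)
T(c) = -3 + c
n(t) = 13*t (n(t) = 12*t + t = 13*t)
I = -4 (I = -3 - 1 = -4)
(-84 + (I + 1)*(-6))*n(w) = (-84 + (-4 + 1)*(-6))*(13*(-9/2)) = (-84 - 3*(-6))*(-117/2) = (-84 + 18)*(-117/2) = -66*(-117/2) = 3861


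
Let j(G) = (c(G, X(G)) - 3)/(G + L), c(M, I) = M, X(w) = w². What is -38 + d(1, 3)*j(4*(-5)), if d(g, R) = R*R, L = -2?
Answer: -629/22 ≈ -28.591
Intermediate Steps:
d(g, R) = R²
j(G) = (-3 + G)/(-2 + G) (j(G) = (G - 3)/(G - 2) = (-3 + G)/(-2 + G))
-38 + d(1, 3)*j(4*(-5)) = -38 + 3²*((-3 + 4*(-5))/(-2 + 4*(-5))) = -38 + 9*((-3 - 20)/(-2 - 20)) = -38 + 9*(-23/(-22)) = -38 + 9*(-1/22*(-23)) = -38 + 9*(23/22) = -38 + 207/22 = -629/22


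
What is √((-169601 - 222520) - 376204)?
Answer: 5*I*√30733 ≈ 876.54*I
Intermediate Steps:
√((-169601 - 222520) - 376204) = √(-392121 - 376204) = √(-768325) = 5*I*√30733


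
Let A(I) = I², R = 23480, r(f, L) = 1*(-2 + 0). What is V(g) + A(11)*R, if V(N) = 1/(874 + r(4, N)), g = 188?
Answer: 2477421761/872 ≈ 2.8411e+6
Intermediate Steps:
r(f, L) = -2 (r(f, L) = 1*(-2) = -2)
V(N) = 1/872 (V(N) = 1/(874 - 2) = 1/872)
V(g) + A(11)*R = 1/872 + 11²*23480 = 1/872 + 121*23480 = 1/872 + 2841080 = 2477421761/872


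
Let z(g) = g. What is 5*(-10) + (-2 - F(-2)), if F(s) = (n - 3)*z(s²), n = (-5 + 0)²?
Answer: -140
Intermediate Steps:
n = 25 (n = (-5)² = 25)
F(s) = 22*s² (F(s) = (25 - 3)*s² = 22*s²)
5*(-10) + (-2 - F(-2)) = 5*(-10) + (-2 - 22*(-2)²) = -50 + (-2 - 22*4) = -50 + (-2 - 1*88) = -50 + (-2 - 88) = -50 - 90 = -140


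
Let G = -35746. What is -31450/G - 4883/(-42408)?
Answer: 39691561/39892536 ≈ 0.99496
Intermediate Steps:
-31450/G - 4883/(-42408) = -31450/(-35746) - 4883/(-42408) = -31450*(-1/35746) - 4883*(-1/42408) = 15725/17873 + 257/2232 = 39691561/39892536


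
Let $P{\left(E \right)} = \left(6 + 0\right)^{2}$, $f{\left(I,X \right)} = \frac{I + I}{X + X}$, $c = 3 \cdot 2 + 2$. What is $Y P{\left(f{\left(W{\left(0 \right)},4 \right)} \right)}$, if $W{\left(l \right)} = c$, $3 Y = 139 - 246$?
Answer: $-1284$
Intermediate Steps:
$Y = - \frac{107}{3}$ ($Y = \frac{139 - 246}{3} = \frac{1}{3} \left(-107\right) = - \frac{107}{3} \approx -35.667$)
$c = 8$ ($c = 6 + 2 = 8$)
$W{\left(l \right)} = 8$
$f{\left(I,X \right)} = \frac{I}{X}$ ($f{\left(I,X \right)} = \frac{2 I}{2 X} = 2 I \frac{1}{2 X} = \frac{I}{X}$)
$P{\left(E \right)} = 36$ ($P{\left(E \right)} = 6^{2} = 36$)
$Y P{\left(f{\left(W{\left(0 \right)},4 \right)} \right)} = \left(- \frac{107}{3}\right) 36 = -1284$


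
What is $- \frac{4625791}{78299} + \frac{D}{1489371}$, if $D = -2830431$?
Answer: $- \frac{182336894470}{2990160511} \approx -60.979$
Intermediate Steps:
$- \frac{4625791}{78299} + \frac{D}{1489371} = - \frac{4625791}{78299} - \frac{2830431}{1489371} = \left(-4625791\right) \frac{1}{78299} - \frac{943477}{496457} = - \frac{4625791}{78299} - \frac{943477}{496457} = - \frac{182336894470}{2990160511}$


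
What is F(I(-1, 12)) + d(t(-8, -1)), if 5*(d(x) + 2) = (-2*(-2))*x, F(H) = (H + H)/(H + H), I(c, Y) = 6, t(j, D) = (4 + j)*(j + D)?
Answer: 139/5 ≈ 27.800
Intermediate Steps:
t(j, D) = (4 + j)*(D + j)
F(H) = 1 (F(H) = (2*H)/((2*H)) = (2*H)*(1/(2*H)) = 1)
d(x) = -2 + 4*x/5 (d(x) = -2 + ((-2*(-2))*x)/5 = -2 + (4*x)/5 = -2 + 4*x/5)
F(I(-1, 12)) + d(t(-8, -1)) = 1 + (-2 + 4*((-8)² + 4*(-1) + 4*(-8) - 1*(-8))/5) = 1 + (-2 + 4*(64 - 4 - 32 + 8)/5) = 1 + (-2 + (⅘)*36) = 1 + (-2 + 144/5) = 1 + 134/5 = 139/5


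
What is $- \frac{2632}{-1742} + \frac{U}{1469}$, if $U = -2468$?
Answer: $- \frac{16648}{98423} \approx -0.16915$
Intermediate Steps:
$- \frac{2632}{-1742} + \frac{U}{1469} = - \frac{2632}{-1742} - \frac{2468}{1469} = \left(-2632\right) \left(- \frac{1}{1742}\right) - \frac{2468}{1469} = \frac{1316}{871} - \frac{2468}{1469} = - \frac{16648}{98423}$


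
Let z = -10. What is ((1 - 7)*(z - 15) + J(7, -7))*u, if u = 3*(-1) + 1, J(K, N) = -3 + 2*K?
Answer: -322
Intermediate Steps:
u = -2 (u = -3 + 1 = -2)
((1 - 7)*(z - 15) + J(7, -7))*u = ((1 - 7)*(-10 - 15) + (-3 + 2*7))*(-2) = (-6*(-25) + (-3 + 14))*(-2) = (150 + 11)*(-2) = 161*(-2) = -322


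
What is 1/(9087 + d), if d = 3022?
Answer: 1/12109 ≈ 8.2583e-5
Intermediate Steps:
1/(9087 + d) = 1/(9087 + 3022) = 1/12109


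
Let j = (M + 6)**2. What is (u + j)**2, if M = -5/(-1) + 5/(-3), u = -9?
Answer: 494209/81 ≈ 6101.3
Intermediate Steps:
M = 10/3 (M = -5*(-1) + 5*(-1/3) = 5 - 5/3 = 10/3 ≈ 3.3333)
j = 784/9 (j = (10/3 + 6)**2 = (28/3)**2 = 784/9 ≈ 87.111)
(u + j)**2 = (-9 + 784/9)**2 = (703/9)**2 = 494209/81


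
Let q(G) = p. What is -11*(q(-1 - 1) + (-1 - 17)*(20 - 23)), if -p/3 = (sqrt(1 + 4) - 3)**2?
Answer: -132 - 198*sqrt(5) ≈ -574.74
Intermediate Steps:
p = -3*(-3 + sqrt(5))**2 (p = -3*(sqrt(1 + 4) - 3)**2 = -3*(sqrt(5) - 3)**2 = -3*(-3 + sqrt(5))**2 ≈ -1.7508)
q(G) = -42 + 18*sqrt(5)
-11*(q(-1 - 1) + (-1 - 17)*(20 - 23)) = -11*((-42 + 18*sqrt(5)) + (-1 - 17)*(20 - 23)) = -11*((-42 + 18*sqrt(5)) - 18*(-3)) = -11*((-42 + 18*sqrt(5)) + 54) = -11*(12 + 18*sqrt(5)) = -132 - 198*sqrt(5)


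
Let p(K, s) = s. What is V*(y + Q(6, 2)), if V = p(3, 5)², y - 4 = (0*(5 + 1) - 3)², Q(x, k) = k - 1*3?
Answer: 300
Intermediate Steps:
Q(x, k) = -3 + k (Q(x, k) = k - 3 = -3 + k)
y = 13 (y = 4 + (0*(5 + 1) - 3)² = 4 + (0*6 - 3)² = 4 + (0 - 3)² = 4 + (-3)² = 4 + 9 = 13)
V = 25 (V = 5² = 25)
V*(y + Q(6, 2)) = 25*(13 + (-3 + 2)) = 25*(13 - 1) = 25*12 = 300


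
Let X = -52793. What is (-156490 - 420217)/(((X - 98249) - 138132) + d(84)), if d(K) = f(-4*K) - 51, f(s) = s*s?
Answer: 576707/176329 ≈ 3.2706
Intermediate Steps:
f(s) = s²
d(K) = -51 + 16*K² (d(K) = (-4*K)² - 51 = 16*K² - 51 = -51 + 16*K²)
(-156490 - 420217)/(((X - 98249) - 138132) + d(84)) = (-156490 - 420217)/(((-52793 - 98249) - 138132) + (-51 + 16*84²)) = -576707/((-151042 - 138132) + (-51 + 16*7056)) = -576707/(-289174 + (-51 + 112896)) = -576707/(-289174 + 112845) = -576707/(-176329) = -576707*(-1/176329) = 576707/176329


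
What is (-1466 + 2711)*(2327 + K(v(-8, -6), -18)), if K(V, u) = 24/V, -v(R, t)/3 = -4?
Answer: 2899605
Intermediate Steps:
v(R, t) = 12 (v(R, t) = -3*(-4) = 12)
(-1466 + 2711)*(2327 + K(v(-8, -6), -18)) = (-1466 + 2711)*(2327 + 24/12) = 1245*(2327 + 24*(1/12)) = 1245*(2327 + 2) = 1245*2329 = 2899605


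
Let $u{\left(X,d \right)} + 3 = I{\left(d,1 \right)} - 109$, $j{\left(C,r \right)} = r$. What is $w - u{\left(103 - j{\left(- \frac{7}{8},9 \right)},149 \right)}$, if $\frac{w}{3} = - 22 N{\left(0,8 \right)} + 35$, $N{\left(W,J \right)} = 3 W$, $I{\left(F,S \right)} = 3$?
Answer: $214$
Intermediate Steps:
$u{\left(X,d \right)} = -109$ ($u{\left(X,d \right)} = -3 + \left(3 - 109\right) = -3 - 106 = -109$)
$w = 105$ ($w = 3 \left(- 22 \cdot 3 \cdot 0 + 35\right) = 3 \left(\left(-22\right) 0 + 35\right) = 3 \left(0 + 35\right) = 3 \cdot 35 = 105$)
$w - u{\left(103 - j{\left(- \frac{7}{8},9 \right)},149 \right)} = 105 - -109 = 105 + 109 = 214$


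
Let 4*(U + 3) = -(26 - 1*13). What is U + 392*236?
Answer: 370023/4 ≈ 92506.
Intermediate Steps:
U = -25/4 (U = -3 + (-(26 - 1*13))/4 = -3 + (-(26 - 13))/4 = -3 + (-1*13)/4 = -3 + (1/4)*(-13) = -3 - 13/4 = -25/4 ≈ -6.2500)
U + 392*236 = -25/4 + 392*236 = -25/4 + 92512 = 370023/4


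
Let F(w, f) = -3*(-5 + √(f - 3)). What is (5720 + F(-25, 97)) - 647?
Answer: 5088 - 3*√94 ≈ 5058.9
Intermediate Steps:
F(w, f) = 15 - 3*√(-3 + f) (F(w, f) = -3*(-5 + √(-3 + f)) = 15 - 3*√(-3 + f))
(5720 + F(-25, 97)) - 647 = (5720 + (15 - 3*√(-3 + 97))) - 647 = (5720 + (15 - 3*√94)) - 647 = (5735 - 3*√94) - 647 = 5088 - 3*√94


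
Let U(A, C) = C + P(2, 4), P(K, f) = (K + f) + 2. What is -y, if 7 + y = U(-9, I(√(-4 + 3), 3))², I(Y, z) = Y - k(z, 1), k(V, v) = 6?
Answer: 4 - 4*I ≈ 4.0 - 4.0*I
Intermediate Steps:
P(K, f) = 2 + K + f
I(Y, z) = -6 + Y (I(Y, z) = Y - 1*6 = Y - 6 = -6 + Y)
U(A, C) = 8 + C (U(A, C) = C + (2 + 2 + 4) = C + 8 = 8 + C)
y = -7 + (2 + I)² (y = -7 + (8 + (-6 + √(-4 + 3)))² = -7 + (8 + (-6 + √(-1)))² = -7 + (8 + (-6 + I))² = -7 + (2 + I)² ≈ -4.0 + 4.0*I)
-y = -(-4 + 4*I) = 4 - 4*I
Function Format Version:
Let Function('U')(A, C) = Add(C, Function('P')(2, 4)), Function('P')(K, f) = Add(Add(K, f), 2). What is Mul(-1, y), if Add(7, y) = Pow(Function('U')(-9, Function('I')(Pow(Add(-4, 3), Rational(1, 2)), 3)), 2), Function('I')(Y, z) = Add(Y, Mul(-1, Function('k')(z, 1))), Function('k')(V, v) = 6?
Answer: Add(4, Mul(-4, I)) ≈ Add(4.0000, Mul(-4.0000, I))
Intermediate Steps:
Function('P')(K, f) = Add(2, K, f)
Function('I')(Y, z) = Add(-6, Y) (Function('I')(Y, z) = Add(Y, Mul(-1, 6)) = Add(Y, -6) = Add(-6, Y))
Function('U')(A, C) = Add(8, C) (Function('U')(A, C) = Add(C, Add(2, 2, 4)) = Add(C, 8) = Add(8, C))
y = Add(-7, Pow(Add(2, I), 2)) (y = Add(-7, Pow(Add(8, Add(-6, Pow(Add(-4, 3), Rational(1, 2)))), 2)) = Add(-7, Pow(Add(8, Add(-6, Pow(-1, Rational(1, 2)))), 2)) = Add(-7, Pow(Add(8, Add(-6, I)), 2)) = Add(-7, Pow(Add(2, I), 2)) ≈ Add(-4.0000, Mul(4.0000, I)))
Mul(-1, y) = Mul(-1, Add(-4, Mul(4, I))) = Add(4, Mul(-4, I))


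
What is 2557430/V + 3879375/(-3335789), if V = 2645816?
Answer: -866532791365/4412941954412 ≈ -0.19636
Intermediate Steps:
2557430/V + 3879375/(-3335789) = 2557430/2645816 + 3879375/(-3335789) = 2557430*(1/2645816) + 3879375*(-1/3335789) = 1278715/1322908 - 3879375/3335789 = -866532791365/4412941954412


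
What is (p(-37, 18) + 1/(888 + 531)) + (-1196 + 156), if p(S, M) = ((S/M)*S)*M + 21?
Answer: 496651/1419 ≈ 350.00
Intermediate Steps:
p(S, M) = 21 + S² (p(S, M) = (S²/M)*M + 21 = S² + 21 = 21 + S²)
(p(-37, 18) + 1/(888 + 531)) + (-1196 + 156) = ((21 + (-37)²) + 1/(888 + 531)) + (-1196 + 156) = ((21 + 1369) + 1/1419) - 1040 = (1390 + 1/1419) - 1040 = 1972411/1419 - 1040 = 496651/1419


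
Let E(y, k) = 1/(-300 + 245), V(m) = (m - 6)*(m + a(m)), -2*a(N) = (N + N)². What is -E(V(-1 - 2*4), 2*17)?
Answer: 1/55 ≈ 0.018182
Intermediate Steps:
a(N) = -2*N² (a(N) = -(N + N)²/2 = -4*N²/2 = -2*N²)
V(m) = (-6 + m)*(m - 2*m²) (V(m) = (m - 6)*(m - 2*m²) = (-6 + m)*(m - 2*m²))
E(y, k) = -1/55 (E(y, k) = 1/(-55) = -1/55)
-E(V(-1 - 2*4), 2*17) = -1*(-1/55) = 1/55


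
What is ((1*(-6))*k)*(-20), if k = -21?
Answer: -2520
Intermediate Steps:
((1*(-6))*k)*(-20) = ((1*(-6))*(-21))*(-20) = -6*(-21)*(-20) = 126*(-20) = -2520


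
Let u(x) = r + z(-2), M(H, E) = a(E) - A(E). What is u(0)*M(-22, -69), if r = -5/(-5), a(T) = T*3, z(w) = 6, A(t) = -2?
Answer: -1435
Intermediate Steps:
a(T) = 3*T
M(H, E) = 2 + 3*E (M(H, E) = 3*E - 1*(-2) = 3*E + 2 = 2 + 3*E)
r = 1 (r = -5*(-⅕) = 1)
u(x) = 7 (u(x) = 1 + 6 = 7)
u(0)*M(-22, -69) = 7*(2 + 3*(-69)) = 7*(2 - 207) = 7*(-205) = -1435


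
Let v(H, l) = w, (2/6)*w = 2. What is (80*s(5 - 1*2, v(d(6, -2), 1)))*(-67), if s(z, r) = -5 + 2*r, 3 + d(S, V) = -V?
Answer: -37520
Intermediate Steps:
d(S, V) = -3 - V
w = 6 (w = 3*2 = 6)
v(H, l) = 6
(80*s(5 - 1*2, v(d(6, -2), 1)))*(-67) = (80*(-5 + 2*6))*(-67) = (80*(-5 + 12))*(-67) = (80*7)*(-67) = 560*(-67) = -37520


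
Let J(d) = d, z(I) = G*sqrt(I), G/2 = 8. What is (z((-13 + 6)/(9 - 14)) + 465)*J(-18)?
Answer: -8370 - 288*sqrt(35)/5 ≈ -8710.8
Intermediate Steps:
G = 16 (G = 2*8 = 16)
z(I) = 16*sqrt(I)
(z((-13 + 6)/(9 - 14)) + 465)*J(-18) = (16*sqrt((-13 + 6)/(9 - 14)) + 465)*(-18) = (16*sqrt(-7/(-5)) + 465)*(-18) = (16*sqrt(-7*(-1/5)) + 465)*(-18) = (16*sqrt(7/5) + 465)*(-18) = (16*(sqrt(35)/5) + 465)*(-18) = (16*sqrt(35)/5 + 465)*(-18) = (465 + 16*sqrt(35)/5)*(-18) = -8370 - 288*sqrt(35)/5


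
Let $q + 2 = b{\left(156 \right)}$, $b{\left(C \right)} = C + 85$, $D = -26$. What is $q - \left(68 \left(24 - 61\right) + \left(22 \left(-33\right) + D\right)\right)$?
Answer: $3507$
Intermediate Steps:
$b{\left(C \right)} = 85 + C$
$q = 239$ ($q = -2 + \left(85 + 156\right) = -2 + 241 = 239$)
$q - \left(68 \left(24 - 61\right) + \left(22 \left(-33\right) + D\right)\right) = 239 - \left(68 \left(24 - 61\right) + \left(22 \left(-33\right) - 26\right)\right) = 239 - \left(68 \left(-37\right) - 752\right) = 239 - \left(-2516 - 752\right) = 239 - -3268 = 239 + 3268 = 3507$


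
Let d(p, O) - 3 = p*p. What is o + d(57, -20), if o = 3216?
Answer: 6468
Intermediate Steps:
d(p, O) = 3 + p**2 (d(p, O) = 3 + p*p = 3 + p**2)
o + d(57, -20) = 3216 + (3 + 57**2) = 3216 + (3 + 3249) = 3216 + 3252 = 6468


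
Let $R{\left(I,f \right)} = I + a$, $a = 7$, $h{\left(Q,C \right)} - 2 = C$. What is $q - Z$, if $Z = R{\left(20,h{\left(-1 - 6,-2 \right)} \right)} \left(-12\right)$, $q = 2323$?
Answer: $2647$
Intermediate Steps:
$h{\left(Q,C \right)} = 2 + C$
$R{\left(I,f \right)} = 7 + I$ ($R{\left(I,f \right)} = I + 7 = 7 + I$)
$Z = -324$ ($Z = \left(7 + 20\right) \left(-12\right) = 27 \left(-12\right) = -324$)
$q - Z = 2323 - -324 = 2323 + 324 = 2647$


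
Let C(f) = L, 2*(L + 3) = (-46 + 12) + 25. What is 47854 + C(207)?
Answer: 95693/2 ≈ 47847.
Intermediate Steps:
L = -15/2 (L = -3 + ((-46 + 12) + 25)/2 = -3 + (-34 + 25)/2 = -3 + (½)*(-9) = -3 - 9/2 = -15/2 ≈ -7.5000)
C(f) = -15/2
47854 + C(207) = 47854 - 15/2 = 95693/2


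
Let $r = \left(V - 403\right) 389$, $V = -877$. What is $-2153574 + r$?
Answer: $-2651494$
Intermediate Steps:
$r = -497920$ ($r = \left(-877 - 403\right) 389 = \left(-1280\right) 389 = -497920$)
$-2153574 + r = -2153574 - 497920 = -2651494$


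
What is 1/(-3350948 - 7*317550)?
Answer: -1/5573798 ≈ -1.7941e-7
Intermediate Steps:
1/(-3350948 - 7*317550) = 1/(-3350948 - 2222850) = 1/(-5573798) = -1/5573798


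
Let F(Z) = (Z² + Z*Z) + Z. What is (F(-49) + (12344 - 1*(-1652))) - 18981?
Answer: -232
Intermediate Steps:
F(Z) = Z + 2*Z² (F(Z) = (Z² + Z²) + Z = 2*Z² + Z = Z + 2*Z²)
(F(-49) + (12344 - 1*(-1652))) - 18981 = (-49*(1 + 2*(-49)) + (12344 - 1*(-1652))) - 18981 = (-49*(1 - 98) + (12344 + 1652)) - 18981 = (-49*(-97) + 13996) - 18981 = (4753 + 13996) - 18981 = 18749 - 18981 = -232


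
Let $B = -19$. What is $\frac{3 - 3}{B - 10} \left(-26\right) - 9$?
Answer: $-9$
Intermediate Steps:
$\frac{3 - 3}{B - 10} \left(-26\right) - 9 = \frac{3 - 3}{-19 - 10} \left(-26\right) - 9 = \frac{0}{-29} \left(-26\right) - 9 = 0 \left(- \frac{1}{29}\right) \left(-26\right) - 9 = 0 \left(-26\right) - 9 = 0 - 9 = -9$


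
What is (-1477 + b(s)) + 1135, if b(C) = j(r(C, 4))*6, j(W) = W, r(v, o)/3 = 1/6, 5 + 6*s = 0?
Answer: -339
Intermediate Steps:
s = -5/6 (s = -5/6 + (1/6)*0 = -5/6 + 0 = -5/6 ≈ -0.83333)
r(v, o) = 1/2 (r(v, o) = 3/6 = 3*(1/6) = 1/2)
b(C) = 3 (b(C) = (1/2)*6 = 3)
(-1477 + b(s)) + 1135 = (-1477 + 3) + 1135 = -1474 + 1135 = -339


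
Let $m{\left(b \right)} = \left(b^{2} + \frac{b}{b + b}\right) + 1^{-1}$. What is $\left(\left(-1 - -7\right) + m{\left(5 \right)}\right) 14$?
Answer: $455$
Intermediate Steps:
$m{\left(b \right)} = \frac{3}{2} + b^{2}$ ($m{\left(b \right)} = \left(b^{2} + \frac{b}{2 b}\right) + 1 = \left(b^{2} + \frac{1}{2 b} b\right) + 1 = \left(b^{2} + \frac{1}{2}\right) + 1 = \left(\frac{1}{2} + b^{2}\right) + 1 = \frac{3}{2} + b^{2}$)
$\left(\left(-1 - -7\right) + m{\left(5 \right)}\right) 14 = \left(\left(-1 - -7\right) + \left(\frac{3}{2} + 5^{2}\right)\right) 14 = \left(\left(-1 + 7\right) + \left(\frac{3}{2} + 25\right)\right) 14 = \left(6 + \frac{53}{2}\right) 14 = \frac{65}{2} \cdot 14 = 455$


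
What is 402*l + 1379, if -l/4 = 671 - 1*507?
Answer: -262333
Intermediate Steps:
l = -656 (l = -4*(671 - 1*507) = -4*(671 - 507) = -4*164 = -656)
402*l + 1379 = 402*(-656) + 1379 = -263712 + 1379 = -262333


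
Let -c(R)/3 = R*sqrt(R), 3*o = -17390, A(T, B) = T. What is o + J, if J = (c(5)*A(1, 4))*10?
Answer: -17390/3 - 150*sqrt(5) ≈ -6132.1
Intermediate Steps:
o = -17390/3 (o = (1/3)*(-17390) = -17390/3 ≈ -5796.7)
c(R) = -3*R**(3/2) (c(R) = -3*R*sqrt(R) = -3*R**(3/2))
J = -150*sqrt(5) (J = (-15*sqrt(5)*1)*10 = -15*sqrt(5)*10 = -150*sqrt(5) ≈ -335.41)
o + J = -17390/3 - 150*sqrt(5)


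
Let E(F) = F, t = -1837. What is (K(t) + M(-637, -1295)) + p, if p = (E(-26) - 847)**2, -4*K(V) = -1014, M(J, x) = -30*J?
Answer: 1562985/2 ≈ 7.8149e+5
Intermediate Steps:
K(V) = 507/2 (K(V) = -1/4*(-1014) = 507/2)
p = 762129 (p = (-26 - 847)**2 = (-873)**2 = 762129)
(K(t) + M(-637, -1295)) + p = (507/2 - 30*(-637)) + 762129 = (507/2 + 19110) + 762129 = 38727/2 + 762129 = 1562985/2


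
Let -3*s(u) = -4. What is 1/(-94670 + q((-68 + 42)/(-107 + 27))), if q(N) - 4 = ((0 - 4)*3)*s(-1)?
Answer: -1/94682 ≈ -1.0562e-5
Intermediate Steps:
s(u) = 4/3 (s(u) = -⅓*(-4) = 4/3)
q(N) = -12 (q(N) = 4 + ((0 - 4)*3)*(4/3) = 4 - 4*3*(4/3) = 4 - 12*4/3 = 4 - 16 = -12)
1/(-94670 + q((-68 + 42)/(-107 + 27))) = 1/(-94670 - 12) = 1/(-94682) = -1/94682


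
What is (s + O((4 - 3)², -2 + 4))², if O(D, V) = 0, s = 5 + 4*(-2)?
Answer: 9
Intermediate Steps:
s = -3 (s = 5 - 8 = -3)
(s + O((4 - 3)², -2 + 4))² = (-3 + 0)² = (-3)² = 9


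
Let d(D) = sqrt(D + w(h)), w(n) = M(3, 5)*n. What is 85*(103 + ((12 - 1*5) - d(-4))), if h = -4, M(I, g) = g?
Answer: 9350 - 170*I*sqrt(6) ≈ 9350.0 - 416.41*I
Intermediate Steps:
w(n) = 5*n
d(D) = sqrt(-20 + D) (d(D) = sqrt(D + 5*(-4)) = sqrt(D - 20) = sqrt(-20 + D))
85*(103 + ((12 - 1*5) - d(-4))) = 85*(103 + ((12 - 1*5) - sqrt(-20 - 4))) = 85*(103 + ((12 - 5) - sqrt(-24))) = 85*(103 + (7 - 2*I*sqrt(6))) = 85*(110 - 2*I*sqrt(6)) = 9350 - 170*I*sqrt(6)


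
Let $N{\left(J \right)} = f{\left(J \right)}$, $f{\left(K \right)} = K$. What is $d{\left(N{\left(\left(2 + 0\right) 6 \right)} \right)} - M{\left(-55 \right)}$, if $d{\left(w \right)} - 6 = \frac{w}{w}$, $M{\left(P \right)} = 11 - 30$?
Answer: $26$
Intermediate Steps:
$M{\left(P \right)} = -19$
$N{\left(J \right)} = J$
$d{\left(w \right)} = 7$ ($d{\left(w \right)} = 6 + \frac{w}{w} = 6 + 1 = 7$)
$d{\left(N{\left(\left(2 + 0\right) 6 \right)} \right)} - M{\left(-55 \right)} = 7 - -19 = 7 + 19 = 26$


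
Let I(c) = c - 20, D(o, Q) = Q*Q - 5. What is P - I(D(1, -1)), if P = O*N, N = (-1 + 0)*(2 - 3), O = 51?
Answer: 75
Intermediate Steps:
N = 1 (N = -1*(-1) = 1)
D(o, Q) = -5 + Q**2 (D(o, Q) = Q**2 - 5 = -5 + Q**2)
I(c) = -20 + c
P = 51 (P = 51*1 = 51)
P - I(D(1, -1)) = 51 - (-20 + (-5 + (-1)**2)) = 51 - (-20 + (-5 + 1)) = 51 - (-20 - 4) = 51 - 1*(-24) = 51 + 24 = 75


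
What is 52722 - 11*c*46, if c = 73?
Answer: 15784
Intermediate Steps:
52722 - 11*c*46 = 52722 - 11*73*46 = 52722 - 803*46 = 52722 - 1*36938 = 52722 - 36938 = 15784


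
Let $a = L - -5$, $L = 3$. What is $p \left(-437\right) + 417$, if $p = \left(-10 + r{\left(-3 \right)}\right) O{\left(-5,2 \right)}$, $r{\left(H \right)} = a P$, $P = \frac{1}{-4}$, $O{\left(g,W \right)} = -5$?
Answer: $-25803$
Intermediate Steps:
$P = - \frac{1}{4} \approx -0.25$
$a = 8$ ($a = 3 - -5 = 3 + 5 = 8$)
$r{\left(H \right)} = -2$ ($r{\left(H \right)} = 8 \left(- \frac{1}{4}\right) = -2$)
$p = 60$ ($p = \left(-10 - 2\right) \left(-5\right) = \left(-12\right) \left(-5\right) = 60$)
$p \left(-437\right) + 417 = 60 \left(-437\right) + 417 = -26220 + 417 = -25803$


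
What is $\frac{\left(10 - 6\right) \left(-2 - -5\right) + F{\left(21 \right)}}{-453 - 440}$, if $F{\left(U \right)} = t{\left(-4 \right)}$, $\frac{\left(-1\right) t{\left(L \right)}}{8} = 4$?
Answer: $\frac{20}{893} \approx 0.022396$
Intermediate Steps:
$t{\left(L \right)} = -32$ ($t{\left(L \right)} = \left(-8\right) 4 = -32$)
$F{\left(U \right)} = -32$
$\frac{\left(10 - 6\right) \left(-2 - -5\right) + F{\left(21 \right)}}{-453 - 440} = \frac{\left(10 - 6\right) \left(-2 - -5\right) - 32}{-453 - 440} = \frac{4 \left(-2 + 5\right) - 32}{-893} = \left(4 \cdot 3 - 32\right) \left(- \frac{1}{893}\right) = \left(12 - 32\right) \left(- \frac{1}{893}\right) = \left(-20\right) \left(- \frac{1}{893}\right) = \frac{20}{893}$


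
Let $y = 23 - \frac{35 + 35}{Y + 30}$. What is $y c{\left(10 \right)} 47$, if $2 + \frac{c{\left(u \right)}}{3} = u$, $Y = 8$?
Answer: $\frac{453456}{19} \approx 23866.0$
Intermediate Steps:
$c{\left(u \right)} = -6 + 3 u$
$y = \frac{402}{19}$ ($y = 23 - \frac{35 + 35}{8 + 30} = 23 - \frac{70}{38} = 23 - 70 \cdot \frac{1}{38} = 23 - \frac{35}{19} = \frac{402}{19} \approx 21.158$)
$y c{\left(10 \right)} 47 = \frac{402 \left(-6 + 3 \cdot 10\right)}{19} \cdot 47 = \frac{402 \left(-6 + 30\right)}{19} \cdot 47 = \frac{402}{19} \cdot 24 \cdot 47 = \frac{9648}{19} \cdot 47 = \frac{453456}{19}$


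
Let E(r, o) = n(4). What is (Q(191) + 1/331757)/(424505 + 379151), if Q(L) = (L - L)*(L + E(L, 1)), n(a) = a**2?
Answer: 1/266618503592 ≈ 3.7507e-12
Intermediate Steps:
E(r, o) = 16 (E(r, o) = 4**2 = 16)
Q(L) = 0 (Q(L) = (L - L)*(L + 16) = 0*(16 + L) = 0)
(Q(191) + 1/331757)/(424505 + 379151) = (0 + 1/331757)/(424505 + 379151) = (0 + 1/331757)/803656 = (1/331757)*(1/803656) = 1/266618503592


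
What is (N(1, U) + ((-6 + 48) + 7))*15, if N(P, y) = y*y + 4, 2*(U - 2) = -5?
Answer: 3195/4 ≈ 798.75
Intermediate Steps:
U = -½ (U = 2 + (½)*(-5) = 2 - 5/2 = -½ ≈ -0.50000)
N(P, y) = 4 + y² (N(P, y) = y² + 4 = 4 + y²)
(N(1, U) + ((-6 + 48) + 7))*15 = ((4 + (-½)²) + ((-6 + 48) + 7))*15 = ((4 + ¼) + (42 + 7))*15 = (17/4 + 49)*15 = (213/4)*15 = 3195/4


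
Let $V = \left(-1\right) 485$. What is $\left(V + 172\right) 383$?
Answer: $-119879$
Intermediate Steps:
$V = -485$
$\left(V + 172\right) 383 = \left(-485 + 172\right) 383 = \left(-313\right) 383 = -119879$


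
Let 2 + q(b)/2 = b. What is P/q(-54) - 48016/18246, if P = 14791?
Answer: -19661027/145968 ≈ -134.69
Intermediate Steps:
q(b) = -4 + 2*b
P/q(-54) - 48016/18246 = 14791/(-4 + 2*(-54)) - 48016/18246 = 14791/(-4 - 108) - 48016*1/18246 = 14791/(-112) - 24008/9123 = 14791*(-1/112) - 24008/9123 = -2113/16 - 24008/9123 = -19661027/145968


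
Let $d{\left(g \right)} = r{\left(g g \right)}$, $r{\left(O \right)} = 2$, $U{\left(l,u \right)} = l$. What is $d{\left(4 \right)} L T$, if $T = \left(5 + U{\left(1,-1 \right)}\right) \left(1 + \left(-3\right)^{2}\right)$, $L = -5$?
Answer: $-600$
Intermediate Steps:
$d{\left(g \right)} = 2$
$T = 60$ ($T = \left(5 + 1\right) \left(1 + \left(-3\right)^{2}\right) = 6 \left(1 + 9\right) = 6 \cdot 10 = 60$)
$d{\left(4 \right)} L T = 2 \left(-5\right) 60 = \left(-10\right) 60 = -600$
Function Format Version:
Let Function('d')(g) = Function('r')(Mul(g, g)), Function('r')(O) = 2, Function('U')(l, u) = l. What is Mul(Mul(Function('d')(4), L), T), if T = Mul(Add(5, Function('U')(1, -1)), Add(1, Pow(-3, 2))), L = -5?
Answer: -600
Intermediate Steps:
Function('d')(g) = 2
T = 60 (T = Mul(Add(5, 1), Add(1, Pow(-3, 2))) = Mul(6, Add(1, 9)) = Mul(6, 10) = 60)
Mul(Mul(Function('d')(4), L), T) = Mul(Mul(2, -5), 60) = Mul(-10, 60) = -600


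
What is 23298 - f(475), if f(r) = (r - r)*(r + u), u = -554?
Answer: 23298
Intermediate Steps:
f(r) = 0 (f(r) = (r - r)*(r - 554) = 0*(-554 + r) = 0)
23298 - f(475) = 23298 - 1*0 = 23298 + 0 = 23298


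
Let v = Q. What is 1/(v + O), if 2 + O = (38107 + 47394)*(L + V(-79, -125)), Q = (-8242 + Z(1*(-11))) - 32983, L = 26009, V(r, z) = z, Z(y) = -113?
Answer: 1/2213066544 ≈ 4.5186e-10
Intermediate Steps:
Q = -41338 (Q = (-8242 - 113) - 32983 = -8355 - 32983 = -41338)
O = 2213107882 (O = -2 + (38107 + 47394)*(26009 - 125) = -2 + 85501*25884 = -2 + 2213107884 = 2213107882)
v = -41338
1/(v + O) = 1/(-41338 + 2213107882) = 1/2213066544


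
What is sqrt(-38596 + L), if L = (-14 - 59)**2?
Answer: I*sqrt(33267) ≈ 182.39*I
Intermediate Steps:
L = 5329 (L = (-73)**2 = 5329)
sqrt(-38596 + L) = sqrt(-38596 + 5329) = sqrt(-33267) = I*sqrt(33267)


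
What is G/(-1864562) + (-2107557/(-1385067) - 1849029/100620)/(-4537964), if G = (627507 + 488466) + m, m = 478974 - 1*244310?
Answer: -3650368431086261078401/5039380056771259636080 ≈ -0.72437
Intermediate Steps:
m = 234664 (m = 478974 - 244310 = 234664)
G = 1350637 (G = (627507 + 488466) + 234664 = 1115973 + 234664 = 1350637)
G/(-1864562) + (-2107557/(-1385067) - 1849029/100620)/(-4537964) = 1350637/(-1864562) + (-2107557/(-1385067) - 1849029/100620)/(-4537964) = 1350637*(-1/1864562) + (-2107557*(-1/1385067) - 1849029*1/100620)*(-1/4537964) = -1350637/1864562 + (702519/461689 - 47411/2580)*(-1/4537964) = -1350637/1864562 - 20076638159/1191157620*(-1/4537964) = -1350637/1864562 + 20076638159/5405430397885680 = -3650368431086261078401/5039380056771259636080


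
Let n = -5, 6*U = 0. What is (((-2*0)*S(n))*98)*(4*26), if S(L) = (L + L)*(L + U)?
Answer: 0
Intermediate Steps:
U = 0 (U = (⅙)*0 = 0)
S(L) = 2*L² (S(L) = (L + L)*(L + 0) = (2*L)*L = 2*L²)
(((-2*0)*S(n))*98)*(4*26) = (((-2*0)*(2*(-5)²))*98)*(4*26) = ((0*(2*25))*98)*104 = ((0*50)*98)*104 = (0*98)*104 = 0*104 = 0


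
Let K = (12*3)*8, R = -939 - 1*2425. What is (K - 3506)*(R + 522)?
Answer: 9145556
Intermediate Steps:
R = -3364 (R = -939 - 2425 = -3364)
K = 288 (K = 36*8 = 288)
(K - 3506)*(R + 522) = (288 - 3506)*(-3364 + 522) = -3218*(-2842) = 9145556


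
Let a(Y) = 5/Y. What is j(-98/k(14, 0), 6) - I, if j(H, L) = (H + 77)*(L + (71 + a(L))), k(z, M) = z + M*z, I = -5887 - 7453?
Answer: 56365/3 ≈ 18788.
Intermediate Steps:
I = -13340
j(H, L) = (77 + H)*(71 + L + 5/L) (j(H, L) = (H + 77)*(L + (71 + 5/L)) = (77 + H)*(71 + L + 5/L))
j(-98/k(14, 0), 6) - I = (385 + 5*(-98*1/(14*(1 + 0))) + 6*(5467 + 71*(-98*1/(14*(1 + 0))) + 77*6 - 98*1/(14*(1 + 0))*6))/6 - 1*(-13340) = (385 + 5*(-98/(14*1)) + 6*(5467 + 71*(-98/(14*1)) + 462 - 98/(14*1)*6))/6 + 13340 = (385 + 5*(-98/14) + 6*(5467 + 71*(-98/14) + 462 - 98/14*6))/6 + 13340 = (385 + 5*(-98*1/14) + 6*(5467 + 71*(-98*1/14) + 462 - 98*1/14*6))/6 + 13340 = (385 + 5*(-7) + 6*(5467 + 71*(-7) + 462 - 7*6))/6 + 13340 = (385 - 35 + 6*(5467 - 497 + 462 - 42))/6 + 13340 = (385 - 35 + 6*5390)/6 + 13340 = (385 - 35 + 32340)/6 + 13340 = (1/6)*32690 + 13340 = 16345/3 + 13340 = 56365/3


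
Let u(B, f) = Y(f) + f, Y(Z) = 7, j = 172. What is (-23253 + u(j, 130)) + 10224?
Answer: -12892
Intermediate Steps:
u(B, f) = 7 + f
(-23253 + u(j, 130)) + 10224 = (-23253 + (7 + 130)) + 10224 = (-23253 + 137) + 10224 = -23116 + 10224 = -12892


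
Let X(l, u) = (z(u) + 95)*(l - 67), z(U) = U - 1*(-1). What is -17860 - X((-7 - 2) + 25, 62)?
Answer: -9802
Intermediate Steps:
z(U) = 1 + U (z(U) = U + 1 = 1 + U)
X(l, u) = (-67 + l)*(96 + u) (X(l, u) = ((1 + u) + 95)*(l - 67) = (96 + u)*(-67 + l) = (-67 + l)*(96 + u))
-17860 - X((-7 - 2) + 25, 62) = -17860 - (-6432 - 67*62 + 96*((-7 - 2) + 25) + ((-7 - 2) + 25)*62) = -17860 - (-6432 - 4154 + 96*(-9 + 25) + (-9 + 25)*62) = -17860 - (-6432 - 4154 + 96*16 + 16*62) = -17860 - (-6432 - 4154 + 1536 + 992) = -17860 - 1*(-8058) = -17860 + 8058 = -9802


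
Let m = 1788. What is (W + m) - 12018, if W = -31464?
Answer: -41694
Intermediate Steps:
(W + m) - 12018 = (-31464 + 1788) - 12018 = -29676 - 12018 = -41694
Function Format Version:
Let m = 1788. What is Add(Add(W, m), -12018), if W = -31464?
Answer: -41694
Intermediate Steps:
Add(Add(W, m), -12018) = Add(Add(-31464, 1788), -12018) = Add(-29676, -12018) = -41694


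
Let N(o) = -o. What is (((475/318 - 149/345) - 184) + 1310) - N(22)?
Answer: 42021191/36570 ≈ 1149.1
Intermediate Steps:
(((475/318 - 149/345) - 184) + 1310) - N(22) = (((475/318 - 149/345) - 184) + 1310) - (-1)*22 = (((475*(1/318) - 149*1/345) - 184) + 1310) - 1*(-22) = (((475/318 - 149/345) - 184) + 1310) + 22 = ((38831/36570 - 184) + 1310) + 22 = (-6690049/36570 + 1310) + 22 = 41216651/36570 + 22 = 42021191/36570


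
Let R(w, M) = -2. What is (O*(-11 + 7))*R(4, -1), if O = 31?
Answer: 248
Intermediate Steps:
(O*(-11 + 7))*R(4, -1) = (31*(-11 + 7))*(-2) = (31*(-4))*(-2) = -124*(-2) = 248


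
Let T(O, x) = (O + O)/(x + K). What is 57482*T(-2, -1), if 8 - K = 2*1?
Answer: -229928/5 ≈ -45986.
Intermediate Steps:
K = 6 (K = 8 - 2 = 6)
T(O, x) = 2*O/(6 + x) (T(O, x) = (O + O)/(x + 6) = (2*O)/(6 + x) = 2*O/(6 + x))
57482*T(-2, -1) = 57482*(2*(-2)/(6 - 1)) = 57482*(2*(-2)/5) = 57482*(2*(-2)*(1/5)) = 57482*(-4/5) = -229928/5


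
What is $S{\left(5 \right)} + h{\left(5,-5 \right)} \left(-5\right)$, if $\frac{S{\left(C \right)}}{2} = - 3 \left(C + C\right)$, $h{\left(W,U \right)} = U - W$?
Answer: $-10$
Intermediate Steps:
$S{\left(C \right)} = - 12 C$ ($S{\left(C \right)} = 2 \left(- 3 \left(C + C\right)\right) = 2 \left(- 3 \cdot 2 C\right) = 2 \left(- 6 C\right) = - 12 C$)
$S{\left(5 \right)} + h{\left(5,-5 \right)} \left(-5\right) = \left(-12\right) 5 + \left(-5 - 5\right) \left(-5\right) = -60 + \left(-5 - 5\right) \left(-5\right) = -60 - -50 = -60 + 50 = -10$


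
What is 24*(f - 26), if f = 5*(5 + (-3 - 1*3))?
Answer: -744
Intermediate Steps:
f = -5 (f = 5*(5 + (-3 - 3)) = 5*(5 - 6) = 5*(-1) = -5)
24*(f - 26) = 24*(-5 - 26) = 24*(-31) = -744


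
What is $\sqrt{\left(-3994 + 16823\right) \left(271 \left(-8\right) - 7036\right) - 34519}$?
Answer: $i \sqrt{118112635} \approx 10868.0 i$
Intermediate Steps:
$\sqrt{\left(-3994 + 16823\right) \left(271 \left(-8\right) - 7036\right) - 34519} = \sqrt{12829 \left(-2168 - 7036\right) - 34519} = \sqrt{12829 \left(-9204\right) - 34519} = \sqrt{-118078116 - 34519} = \sqrt{-118112635} = i \sqrt{118112635}$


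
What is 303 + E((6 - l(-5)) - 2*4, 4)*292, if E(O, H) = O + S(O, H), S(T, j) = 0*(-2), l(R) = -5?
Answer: 1179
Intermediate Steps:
S(T, j) = 0
E(O, H) = O (E(O, H) = O + 0 = O)
303 + E((6 - l(-5)) - 2*4, 4)*292 = 303 + ((6 - 1*(-5)) - 2*4)*292 = 303 + ((6 + 5) - 8)*292 = 303 + (11 - 8)*292 = 303 + 3*292 = 303 + 876 = 1179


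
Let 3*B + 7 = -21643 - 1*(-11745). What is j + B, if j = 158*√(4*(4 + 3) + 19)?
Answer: -9905/3 + 158*√47 ≈ -2218.5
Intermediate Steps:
B = -9905/3 (B = -7/3 + (-21643 - 1*(-11745))/3 = -7/3 + (-21643 + 11745)/3 = -7/3 + (⅓)*(-9898) = -7/3 - 9898/3 = -9905/3 ≈ -3301.7)
j = 158*√47 (j = 158*√(4*7 + 19) = 158*√(28 + 19) = 158*√47 ≈ 1083.2)
j + B = 158*√47 - 9905/3 = -9905/3 + 158*√47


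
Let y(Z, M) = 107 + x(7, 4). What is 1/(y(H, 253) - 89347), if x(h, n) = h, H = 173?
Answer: -1/89233 ≈ -1.1207e-5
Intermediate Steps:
y(Z, M) = 114 (y(Z, M) = 107 + 7 = 114)
1/(y(H, 253) - 89347) = 1/(114 - 89347) = 1/(-89233) = -1/89233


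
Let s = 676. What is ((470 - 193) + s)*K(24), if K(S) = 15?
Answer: 14295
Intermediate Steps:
((470 - 193) + s)*K(24) = ((470 - 193) + 676)*15 = (277 + 676)*15 = 953*15 = 14295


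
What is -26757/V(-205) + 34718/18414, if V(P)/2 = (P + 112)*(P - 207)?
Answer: 11654873/7586568 ≈ 1.5363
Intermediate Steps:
V(P) = 2*(-207 + P)*(112 + P) (V(P) = 2*((P + 112)*(P - 207)) = 2*((112 + P)*(-207 + P)) = 2*((-207 + P)*(112 + P)) = 2*(-207 + P)*(112 + P))
-26757/V(-205) + 34718/18414 = -26757/(-46368 - 190*(-205) + 2*(-205)²) + 34718/18414 = -26757/(-46368 + 38950 + 2*42025) + 34718*(1/18414) = -26757/(-46368 + 38950 + 84050) + 17359/9207 = -26757/76632 + 17359/9207 = -26757*1/76632 + 17359/9207 = -8919/25544 + 17359/9207 = 11654873/7586568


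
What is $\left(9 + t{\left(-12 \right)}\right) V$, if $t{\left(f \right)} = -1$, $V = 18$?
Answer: $144$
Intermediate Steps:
$\left(9 + t{\left(-12 \right)}\right) V = \left(9 - 1\right) 18 = 8 \cdot 18 = 144$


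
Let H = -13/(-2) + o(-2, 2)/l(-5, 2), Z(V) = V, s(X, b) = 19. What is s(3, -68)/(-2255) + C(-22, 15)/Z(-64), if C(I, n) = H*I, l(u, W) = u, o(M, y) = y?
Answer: 60281/28864 ≈ 2.0884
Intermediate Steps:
H = 61/10 (H = -13/(-2) + 2/(-5) = -13*(-1/2) + 2*(-1/5) = 13/2 - 2/5 = 61/10 ≈ 6.1000)
C(I, n) = 61*I/10
s(3, -68)/(-2255) + C(-22, 15)/Z(-64) = 19/(-2255) + ((61/10)*(-22))/(-64) = 19*(-1/2255) - 671/5*(-1/64) = -19/2255 + 671/320 = 60281/28864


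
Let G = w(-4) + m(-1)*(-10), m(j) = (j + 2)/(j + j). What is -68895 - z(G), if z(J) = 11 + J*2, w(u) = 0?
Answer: -68916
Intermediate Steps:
m(j) = (2 + j)/(2*j) (m(j) = (2 + j)/((2*j)) = (2 + j)*(1/(2*j)) = (2 + j)/(2*j))
G = 5 (G = 0 + ((½)*(2 - 1)/(-1))*(-10) = 0 + ((½)*(-1)*1)*(-10) = 0 - ½*(-10) = 0 + 5 = 5)
z(J) = 11 + 2*J
-68895 - z(G) = -68895 - (11 + 2*5) = -68895 - (11 + 10) = -68895 - 1*21 = -68895 - 21 = -68916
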